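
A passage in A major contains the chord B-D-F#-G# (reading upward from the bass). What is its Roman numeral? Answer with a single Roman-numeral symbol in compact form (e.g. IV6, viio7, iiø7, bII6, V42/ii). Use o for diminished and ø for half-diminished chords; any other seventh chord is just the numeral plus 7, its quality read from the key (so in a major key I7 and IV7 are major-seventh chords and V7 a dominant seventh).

The pitches G#-B-D-F# form a half-diminished seventh chord rooted on G#.
In A major, G# is the leading tone; the diatonic half-diminished seventh chord there is viiø7.
With B in the bass the chord is in first inversion, so the figured bass is 65.

viiø65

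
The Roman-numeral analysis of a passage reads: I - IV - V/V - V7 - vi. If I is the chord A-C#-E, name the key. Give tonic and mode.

A major

I is given as A-C#-E — a major triad with root A.
If A is scale degree 1 and the mode makes that degree carry a major triad, the tonic is A and the mode is major.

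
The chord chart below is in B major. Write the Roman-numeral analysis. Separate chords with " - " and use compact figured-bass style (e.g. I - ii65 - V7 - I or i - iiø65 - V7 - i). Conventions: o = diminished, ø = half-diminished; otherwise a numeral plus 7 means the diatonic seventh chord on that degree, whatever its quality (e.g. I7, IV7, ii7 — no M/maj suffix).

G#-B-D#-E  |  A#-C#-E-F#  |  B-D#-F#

IV65 - V65 - I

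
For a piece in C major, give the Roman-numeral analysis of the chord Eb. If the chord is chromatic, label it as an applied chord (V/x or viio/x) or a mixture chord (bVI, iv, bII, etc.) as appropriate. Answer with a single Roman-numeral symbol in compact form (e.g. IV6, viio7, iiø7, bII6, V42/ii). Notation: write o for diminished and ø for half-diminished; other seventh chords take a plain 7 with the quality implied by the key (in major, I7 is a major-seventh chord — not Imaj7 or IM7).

bIII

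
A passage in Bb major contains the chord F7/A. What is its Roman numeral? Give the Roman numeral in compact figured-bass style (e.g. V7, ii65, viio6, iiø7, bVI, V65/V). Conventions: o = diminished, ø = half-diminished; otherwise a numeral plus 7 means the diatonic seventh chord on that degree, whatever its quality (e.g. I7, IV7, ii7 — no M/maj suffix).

V65

The pitches F-A-C-Eb form a dominant seventh chord rooted on F.
In Bb major, F is the dominant; the diatonic dominant seventh chord there is V7.
With A in the bass the chord is in first inversion, so the figured bass is 65.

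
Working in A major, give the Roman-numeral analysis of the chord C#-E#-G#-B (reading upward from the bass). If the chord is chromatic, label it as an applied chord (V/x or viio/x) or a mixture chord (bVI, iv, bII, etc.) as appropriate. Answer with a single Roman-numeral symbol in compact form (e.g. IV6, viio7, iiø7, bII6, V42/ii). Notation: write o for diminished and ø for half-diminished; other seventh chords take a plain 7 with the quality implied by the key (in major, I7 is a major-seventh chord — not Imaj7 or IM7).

Stacked in thirds the chord is C#-E#-G#-B: a dominant seventh chord on C#.
C# is not a diatonic chord root with this quality in A major, but it lies a perfect fifth above F# (vi), so the chord functions as an applied dominant of vi.

V7/vi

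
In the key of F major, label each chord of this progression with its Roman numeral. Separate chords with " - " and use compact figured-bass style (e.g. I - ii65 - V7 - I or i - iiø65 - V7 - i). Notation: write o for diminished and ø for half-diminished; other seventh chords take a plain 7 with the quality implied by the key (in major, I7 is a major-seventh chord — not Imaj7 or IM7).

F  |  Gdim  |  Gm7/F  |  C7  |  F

I - iio - ii42 - V7 - I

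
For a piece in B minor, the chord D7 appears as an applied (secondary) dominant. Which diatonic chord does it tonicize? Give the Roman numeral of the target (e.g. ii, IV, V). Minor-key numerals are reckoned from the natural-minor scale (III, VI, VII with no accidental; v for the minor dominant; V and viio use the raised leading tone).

VI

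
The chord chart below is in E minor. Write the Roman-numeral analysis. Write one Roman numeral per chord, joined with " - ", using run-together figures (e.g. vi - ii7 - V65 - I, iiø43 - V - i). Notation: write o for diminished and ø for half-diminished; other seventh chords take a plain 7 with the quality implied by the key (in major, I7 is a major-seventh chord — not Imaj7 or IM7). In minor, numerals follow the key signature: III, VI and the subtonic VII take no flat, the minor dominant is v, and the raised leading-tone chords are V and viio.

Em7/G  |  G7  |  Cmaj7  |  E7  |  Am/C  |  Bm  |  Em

i65 - V7/VI - VI7 - V7/iv - iv6 - v - i

Em7/G: minor seventh chord on E = scale degree 1 → i65.
G7 is the secondary dominant of VI (dominant seventh chord on G): V7/VI.
Cmaj7: root C is the submediant; major seventh chord there is VI7.
E7 is the secondary dominant of iv (dominant seventh chord on E): V7/iv.
Am/C: root A is the subdominant; minor triad there is iv6.
Bm has root B, degree 5 in E minor, so v.
Em has root E, degree 1 in E minor, so i.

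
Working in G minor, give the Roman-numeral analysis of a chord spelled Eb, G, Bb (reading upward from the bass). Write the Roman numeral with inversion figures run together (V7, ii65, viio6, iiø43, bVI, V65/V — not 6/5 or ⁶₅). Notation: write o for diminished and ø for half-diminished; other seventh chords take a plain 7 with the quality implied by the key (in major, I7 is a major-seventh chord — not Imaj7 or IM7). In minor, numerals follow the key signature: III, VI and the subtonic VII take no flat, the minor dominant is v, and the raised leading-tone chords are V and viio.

VI

The pitches Eb-G-Bb form a major triad rooted on Eb.
In G minor, Eb is the submediant; the diatonic major triad there is VI.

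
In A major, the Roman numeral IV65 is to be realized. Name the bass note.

F#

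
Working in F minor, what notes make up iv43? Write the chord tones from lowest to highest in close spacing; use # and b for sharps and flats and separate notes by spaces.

F Ab Bb Db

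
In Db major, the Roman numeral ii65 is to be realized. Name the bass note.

ii in Db major has root Eb; the chord is Eb-Gb-Bb-Db.
The figure 65 means first inversion — the third is in the bass.

Gb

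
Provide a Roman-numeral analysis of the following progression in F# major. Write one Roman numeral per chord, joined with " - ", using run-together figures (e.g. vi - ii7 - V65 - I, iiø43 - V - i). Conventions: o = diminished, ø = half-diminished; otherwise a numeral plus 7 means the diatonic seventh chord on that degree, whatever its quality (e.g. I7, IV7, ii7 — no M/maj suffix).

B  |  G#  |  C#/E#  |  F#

B: root B is the subdominant; major triad there is IV.
G#: chromatic; G# is V of V, so V/V.
C#/E#: root C# is the dominant; major triad there is V6.
F#: major triad on F# = scale degree 1 → I.

IV - V/V - V6 - I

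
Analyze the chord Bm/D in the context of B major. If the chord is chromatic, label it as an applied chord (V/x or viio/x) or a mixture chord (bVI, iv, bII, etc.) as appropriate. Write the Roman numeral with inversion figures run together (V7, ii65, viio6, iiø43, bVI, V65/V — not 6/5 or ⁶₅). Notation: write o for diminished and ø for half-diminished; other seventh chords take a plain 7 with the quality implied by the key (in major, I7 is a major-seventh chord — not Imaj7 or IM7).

The pitches B-D-F# form a minor triad rooted on B.
B is the first degree of B major. This is the minor tonic, borrowed from the parallel minor.
With D in the bass the chord is in first inversion, so the figured bass is 6.

i6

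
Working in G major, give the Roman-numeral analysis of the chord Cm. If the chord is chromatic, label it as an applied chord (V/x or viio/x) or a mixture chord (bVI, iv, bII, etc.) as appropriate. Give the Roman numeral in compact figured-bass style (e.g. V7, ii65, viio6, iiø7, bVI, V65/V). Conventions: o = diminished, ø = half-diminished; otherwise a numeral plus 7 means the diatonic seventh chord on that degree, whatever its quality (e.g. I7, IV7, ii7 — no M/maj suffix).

Stacked in thirds the chord is C-Eb-G: a minor triad on C.
C is the fourth degree of G major. This is the minor subdominant, borrowed from the parallel minor.

iv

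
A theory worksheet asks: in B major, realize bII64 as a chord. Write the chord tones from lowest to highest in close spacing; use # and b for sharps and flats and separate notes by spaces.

G C E

Scale degree 2 in B major is C#; lowering it a half step gives C. bII64 is the Neapolitan chord — a major triad on the lowered second degree.
So the chord is C-E-G, a major triad.
The figured bass 64 indicates second inversion, placing the fifth (G) in the bass: G-C-E.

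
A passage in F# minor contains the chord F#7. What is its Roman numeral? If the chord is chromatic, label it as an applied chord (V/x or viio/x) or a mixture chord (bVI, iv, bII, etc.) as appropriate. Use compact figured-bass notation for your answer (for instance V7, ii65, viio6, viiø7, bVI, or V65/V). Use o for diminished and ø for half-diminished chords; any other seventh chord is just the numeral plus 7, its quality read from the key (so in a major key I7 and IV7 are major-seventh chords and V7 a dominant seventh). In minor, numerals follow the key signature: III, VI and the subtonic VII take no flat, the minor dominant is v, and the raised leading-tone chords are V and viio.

The pitches F#-A#-C#-E form a dominant seventh chord rooted on F#.
F# is not a diatonic chord root with this quality in F# minor, but it lies a perfect fifth above B (iv), so the chord functions as an applied dominant of iv.

V7/iv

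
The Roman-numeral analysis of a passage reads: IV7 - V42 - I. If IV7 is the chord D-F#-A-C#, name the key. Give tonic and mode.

A major

The chord Dmaj7 is a major seventh chord rooted on D; its label is IV7.
If D is scale degree 4 and the mode makes that degree carry a major seventh chord, the tonic is A and the mode is major.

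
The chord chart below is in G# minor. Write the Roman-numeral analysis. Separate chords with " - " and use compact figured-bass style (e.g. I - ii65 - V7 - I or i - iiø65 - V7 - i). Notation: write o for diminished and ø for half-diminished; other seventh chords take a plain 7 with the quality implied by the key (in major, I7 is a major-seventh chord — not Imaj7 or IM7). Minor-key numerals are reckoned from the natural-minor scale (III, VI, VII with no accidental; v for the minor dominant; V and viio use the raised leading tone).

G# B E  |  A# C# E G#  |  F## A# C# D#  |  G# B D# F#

VI6 - iiø7 - V65 - i7

G#-B-E: root E is the submediant; major triad there is VI6.
A#-C#-E-G#: half-diminished seventh chord on A# = scale degree 2 → iiø7.
F##-A#-C#-D#: root D# is the dominant; dominant seventh chord there is V65.
G#-B-D#-F# has root G#, degree 1 in G# minor, so i7.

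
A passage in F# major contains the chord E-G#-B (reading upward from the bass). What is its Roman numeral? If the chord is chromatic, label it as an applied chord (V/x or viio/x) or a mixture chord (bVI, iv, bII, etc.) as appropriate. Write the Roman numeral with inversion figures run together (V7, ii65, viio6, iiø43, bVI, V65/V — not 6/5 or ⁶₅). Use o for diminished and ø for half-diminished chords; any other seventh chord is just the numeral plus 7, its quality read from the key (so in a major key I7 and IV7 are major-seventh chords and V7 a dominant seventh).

The pitches E-G#-B form a major triad rooted on E.
E is the lowered seventh degree of F# major (diatonic 7 would be E#). This is a major triad on the lowered seventh degree (the subtonic), borrowed from the parallel minor.

bVII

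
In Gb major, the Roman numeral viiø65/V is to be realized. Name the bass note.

Eb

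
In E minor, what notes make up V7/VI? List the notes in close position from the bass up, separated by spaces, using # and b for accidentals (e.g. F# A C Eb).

G B D F

The slash means an applied dominant: we want the dominant of VI. In E minor, VI is C major, and its dominant is built on G.
Building a dominant seventh chord on G gives G-B-D-F.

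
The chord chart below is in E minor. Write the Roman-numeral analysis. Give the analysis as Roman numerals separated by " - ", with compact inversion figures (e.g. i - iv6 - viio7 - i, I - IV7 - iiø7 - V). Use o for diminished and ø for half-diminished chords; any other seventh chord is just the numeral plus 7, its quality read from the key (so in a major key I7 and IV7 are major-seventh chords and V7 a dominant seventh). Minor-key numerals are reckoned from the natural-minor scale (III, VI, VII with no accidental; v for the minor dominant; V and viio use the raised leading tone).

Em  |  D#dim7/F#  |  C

i - viio65 - VI

Em: minor triad on E = scale degree 1 → i.
D#dim7/F#: root D# is the leading tone; fully diminished seventh chord there is viio65.
C has root C, degree 6 in E minor, so VI.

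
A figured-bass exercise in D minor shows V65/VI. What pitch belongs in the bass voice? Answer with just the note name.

The applied chord V65/VI is rooted on F: F-A-C-Eb.
The figure 65 means first inversion — the third is in the bass.

A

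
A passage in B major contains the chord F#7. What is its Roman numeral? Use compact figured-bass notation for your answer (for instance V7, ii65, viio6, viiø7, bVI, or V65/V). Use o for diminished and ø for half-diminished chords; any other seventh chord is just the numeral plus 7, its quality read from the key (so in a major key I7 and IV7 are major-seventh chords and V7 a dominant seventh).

V7

The pitches F#-A#-C#-E form a dominant seventh chord rooted on F#.
F# is scale degree 5 in B major, and a dominant seventh chord on that degree is written V7.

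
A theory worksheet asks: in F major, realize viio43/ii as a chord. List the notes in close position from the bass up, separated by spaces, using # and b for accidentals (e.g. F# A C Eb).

The slash marks an applied leading-tone chord: viio of ii. In F major, ii is G, so the leading tone to it is F#, a half step below.
Building a fully diminished seventh chord on F# gives F#-A-C-Eb.
The figured bass 43 indicates second inversion, placing the fifth (C) in the bass: C-Eb-F#-A.

C Eb F# A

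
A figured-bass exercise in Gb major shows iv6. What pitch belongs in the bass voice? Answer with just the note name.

iv in Gb major has root Cb; the chord is Cb-Ebb-Gb.
The figure 6 means first inversion — the third is in the bass.

Ebb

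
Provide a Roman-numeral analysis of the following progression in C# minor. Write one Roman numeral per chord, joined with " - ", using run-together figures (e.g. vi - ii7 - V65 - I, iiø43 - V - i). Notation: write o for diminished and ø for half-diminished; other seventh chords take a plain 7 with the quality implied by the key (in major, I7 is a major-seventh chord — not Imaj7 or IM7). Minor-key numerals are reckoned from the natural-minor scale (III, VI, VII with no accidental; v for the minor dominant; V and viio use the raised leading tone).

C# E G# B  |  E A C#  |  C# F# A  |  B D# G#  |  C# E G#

i7 - VI64 - iv64 - v6 - i

C#-E-G#-B has root C#, degree 1 in C# minor, so i7.
E-A-C#: root A is the submediant; major triad there is VI64.
C#-F#-A: root F# is the subdominant; minor triad there is iv64.
B-D#-G#: root G# is the dominant; minor triad there is v6.
C#-E-G# has root C#, degree 1 in C# minor, so i.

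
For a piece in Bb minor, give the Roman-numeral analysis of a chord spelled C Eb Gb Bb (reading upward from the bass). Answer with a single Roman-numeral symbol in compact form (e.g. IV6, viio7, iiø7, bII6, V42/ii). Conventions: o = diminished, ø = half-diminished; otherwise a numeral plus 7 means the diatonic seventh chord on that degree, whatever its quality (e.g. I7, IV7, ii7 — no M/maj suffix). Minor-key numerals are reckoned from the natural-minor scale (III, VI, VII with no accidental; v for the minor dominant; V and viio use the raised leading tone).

Stacked in thirds the chord is C-Eb-Gb-Bb: a half-diminished seventh chord on C.
In Bb minor, C is the supertonic; the diatonic half-diminished seventh chord there is iiø7.

iiø7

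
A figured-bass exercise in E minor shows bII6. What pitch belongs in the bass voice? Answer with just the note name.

bII in E minor has root F; the chord is F-A-C.
The figure 6 means first inversion — the third is in the bass.

A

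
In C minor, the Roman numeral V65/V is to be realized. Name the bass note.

F#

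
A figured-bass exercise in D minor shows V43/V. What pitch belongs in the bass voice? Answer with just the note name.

The applied chord V43/V is rooted on E: E-G#-B-D.
The figure 43 means second inversion — the fifth is in the bass.

B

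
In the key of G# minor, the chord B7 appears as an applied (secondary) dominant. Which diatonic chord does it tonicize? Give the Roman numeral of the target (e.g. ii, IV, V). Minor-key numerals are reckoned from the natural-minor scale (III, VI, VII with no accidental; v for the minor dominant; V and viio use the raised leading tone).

VI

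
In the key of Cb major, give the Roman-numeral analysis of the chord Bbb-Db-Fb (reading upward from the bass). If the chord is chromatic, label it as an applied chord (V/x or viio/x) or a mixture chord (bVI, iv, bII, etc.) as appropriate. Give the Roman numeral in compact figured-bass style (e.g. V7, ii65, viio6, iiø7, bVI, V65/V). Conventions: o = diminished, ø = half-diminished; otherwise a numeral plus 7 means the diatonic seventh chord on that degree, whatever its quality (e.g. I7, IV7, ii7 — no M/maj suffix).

Stacked in thirds the chord is Bbb-Db-Fb: a major triad on Bbb.
Bbb is the lowered seventh degree of Cb major (diatonic 7 would be Bb). This is a major triad on the lowered seventh degree (the subtonic), borrowed from the parallel minor.

bVII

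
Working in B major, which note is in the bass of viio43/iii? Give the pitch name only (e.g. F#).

G#

The applied chord viio43/iii is rooted on C##: C##-E#-G#-B.
The figure 43 means second inversion — the fifth is in the bass.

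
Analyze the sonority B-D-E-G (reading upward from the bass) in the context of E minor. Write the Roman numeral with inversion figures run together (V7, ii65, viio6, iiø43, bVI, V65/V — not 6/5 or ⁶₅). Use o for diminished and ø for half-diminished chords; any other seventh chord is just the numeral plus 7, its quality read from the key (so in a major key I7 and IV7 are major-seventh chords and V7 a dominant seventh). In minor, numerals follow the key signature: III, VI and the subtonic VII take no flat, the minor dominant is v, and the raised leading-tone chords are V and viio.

Stacked in thirds the chord is E-G-B-D: a minor seventh chord on E.
In E minor, E is the tonic; the diatonic minor seventh chord there is i7.
With B in the bass the chord is in second inversion, so the figured bass is 43.

i43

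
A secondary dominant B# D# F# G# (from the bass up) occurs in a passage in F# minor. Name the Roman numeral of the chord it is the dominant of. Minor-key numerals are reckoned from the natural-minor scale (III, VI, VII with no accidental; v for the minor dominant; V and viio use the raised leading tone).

The chord is a dominant seventh chord on G#.
A dominant resolves down a perfect fifth: G# → C#. In F# minor, C# is scale degree 5, i.e. V.

V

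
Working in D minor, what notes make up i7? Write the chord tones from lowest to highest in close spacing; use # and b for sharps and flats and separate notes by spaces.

The numeral's case and figure indicate a minor seventh chord. In D minor its root, the first degree, is D.
That chord is spelled D-F-A-C.

D F A C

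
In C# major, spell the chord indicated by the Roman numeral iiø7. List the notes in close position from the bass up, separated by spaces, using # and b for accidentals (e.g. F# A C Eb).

D# F# A C#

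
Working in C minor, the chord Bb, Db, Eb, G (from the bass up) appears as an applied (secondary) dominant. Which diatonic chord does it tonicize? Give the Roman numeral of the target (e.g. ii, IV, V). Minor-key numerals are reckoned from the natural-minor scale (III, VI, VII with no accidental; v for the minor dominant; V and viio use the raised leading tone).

The chord is a dominant seventh chord on Eb.
A dominant resolves down a perfect fifth: Eb → Ab. In C minor, Ab is scale degree 6, i.e. VI.

VI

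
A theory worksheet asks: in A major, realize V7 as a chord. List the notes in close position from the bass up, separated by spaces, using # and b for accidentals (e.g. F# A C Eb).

E G# B D

The numeral's case and figure indicate a dominant seventh chord. In A major its root, the fifth degree, is E.
Stacking thirds from E gives E-G#-B-D.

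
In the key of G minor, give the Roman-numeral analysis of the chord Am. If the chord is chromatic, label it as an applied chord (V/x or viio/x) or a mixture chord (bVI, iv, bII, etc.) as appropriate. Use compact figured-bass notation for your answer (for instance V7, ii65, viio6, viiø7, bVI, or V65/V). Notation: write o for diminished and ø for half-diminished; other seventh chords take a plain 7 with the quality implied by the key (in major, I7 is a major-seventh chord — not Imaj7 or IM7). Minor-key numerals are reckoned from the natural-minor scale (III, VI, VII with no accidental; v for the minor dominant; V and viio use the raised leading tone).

ii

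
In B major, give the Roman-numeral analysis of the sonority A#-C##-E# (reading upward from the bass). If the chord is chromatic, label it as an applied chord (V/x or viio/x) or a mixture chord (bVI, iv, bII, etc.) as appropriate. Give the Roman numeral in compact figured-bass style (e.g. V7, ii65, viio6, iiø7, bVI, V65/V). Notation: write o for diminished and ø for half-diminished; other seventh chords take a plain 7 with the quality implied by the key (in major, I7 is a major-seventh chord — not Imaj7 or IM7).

V/iii

Stacked in thirds the chord is A#-C##-E#: a major triad on A#.
A# is not a diatonic chord root with this quality in B major, but it lies a perfect fifth above D# (iii), so the chord functions as an applied dominant of iii.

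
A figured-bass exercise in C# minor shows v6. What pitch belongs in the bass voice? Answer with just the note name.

B

v in C# minor has root G#; the chord is G#-B-D#.
The figure 6 means first inversion — the third is in the bass.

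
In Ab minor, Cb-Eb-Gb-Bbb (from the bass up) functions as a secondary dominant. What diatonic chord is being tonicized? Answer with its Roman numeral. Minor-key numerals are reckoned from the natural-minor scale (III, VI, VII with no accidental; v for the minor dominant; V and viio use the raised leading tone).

The chord is a dominant seventh chord on Cb.
A dominant resolves down a perfect fifth: Cb → Fb. In Ab minor, Fb is scale degree 6, i.e. VI.

VI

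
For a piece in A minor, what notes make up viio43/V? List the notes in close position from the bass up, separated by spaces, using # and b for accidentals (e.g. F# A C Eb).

viio43/V is a secondary leading-tone chord. The target V is E in A minor; the applied chord is rooted a semitone below, on D#.
Building a fully diminished seventh chord on D# gives D#-F#-A-C.
The figured bass 43 indicates second inversion, placing the fifth (A) in the bass: A-C-D#-F#.

A C D# F#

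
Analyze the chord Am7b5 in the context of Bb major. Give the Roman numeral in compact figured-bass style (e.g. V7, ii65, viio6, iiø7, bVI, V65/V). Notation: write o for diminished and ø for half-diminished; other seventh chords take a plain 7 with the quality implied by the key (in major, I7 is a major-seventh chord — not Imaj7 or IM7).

viiø7

The pitches A-C-Eb-G form a half-diminished seventh chord rooted on A.
A is scale degree 7 in Bb major, and a half-diminished seventh chord on that degree is written viiø7.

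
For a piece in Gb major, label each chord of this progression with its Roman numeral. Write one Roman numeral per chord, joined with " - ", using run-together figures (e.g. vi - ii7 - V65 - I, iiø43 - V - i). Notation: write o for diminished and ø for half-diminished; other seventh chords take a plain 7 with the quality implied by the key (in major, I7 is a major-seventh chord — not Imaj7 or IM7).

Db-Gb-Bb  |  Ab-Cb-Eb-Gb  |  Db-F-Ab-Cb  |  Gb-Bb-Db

I64 - ii7 - V7 - I

Db-Gb-Bb: major triad on Gb = scale degree 1 → I64.
Ab-Cb-Eb-Gb has root Ab, degree 2 in Gb major, so ii7.
Db-F-Ab-Cb: root Db is the dominant; dominant seventh chord there is V7.
Gb-Bb-Db: major triad on Gb = scale degree 1 → I.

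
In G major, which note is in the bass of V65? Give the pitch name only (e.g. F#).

F#

V in G major has root D; the chord is D-F#-A-C.
The figure 65 means first inversion — the third is in the bass.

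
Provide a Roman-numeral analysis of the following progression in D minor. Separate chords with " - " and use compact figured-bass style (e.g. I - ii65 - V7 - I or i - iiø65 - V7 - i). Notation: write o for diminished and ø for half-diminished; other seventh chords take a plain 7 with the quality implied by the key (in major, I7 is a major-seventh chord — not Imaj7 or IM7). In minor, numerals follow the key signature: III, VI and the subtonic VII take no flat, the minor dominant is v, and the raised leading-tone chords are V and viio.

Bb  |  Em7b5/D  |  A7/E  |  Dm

Bb: root Bb is the submediant; major triad there is VI.
Em7b5/D: half-diminished seventh chord on E = scale degree 2 → iiø42.
A7/E: root A is the dominant; dominant seventh chord there is V43.
Dm: root D is the tonic; minor triad there is i.

VI - iiø42 - V43 - i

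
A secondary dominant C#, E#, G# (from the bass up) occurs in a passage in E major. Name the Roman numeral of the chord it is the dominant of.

ii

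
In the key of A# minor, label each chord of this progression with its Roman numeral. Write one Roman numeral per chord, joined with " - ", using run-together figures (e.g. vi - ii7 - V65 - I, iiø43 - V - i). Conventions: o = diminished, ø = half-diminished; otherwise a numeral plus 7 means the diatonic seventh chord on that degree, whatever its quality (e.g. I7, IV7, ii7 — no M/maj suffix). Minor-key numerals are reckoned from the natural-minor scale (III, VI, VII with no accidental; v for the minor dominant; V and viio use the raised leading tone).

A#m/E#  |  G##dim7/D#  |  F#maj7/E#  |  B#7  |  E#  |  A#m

i64 - viio43 - VI42 - V7/V - V - i

A#m/E#: root A# is the tonic; minor triad there is i64.
G##dim7/D#: fully diminished seventh chord on G## = scale degree 7 → viio43.
F#maj7/E# has root F#, degree 6 in A# minor, so VI42.
B#7 is the secondary dominant of V (dominant seventh chord on B#): V7/V.
E#: root E# is the dominant; major triad there is V.
A#m has root A#, degree 1 in A# minor, so i.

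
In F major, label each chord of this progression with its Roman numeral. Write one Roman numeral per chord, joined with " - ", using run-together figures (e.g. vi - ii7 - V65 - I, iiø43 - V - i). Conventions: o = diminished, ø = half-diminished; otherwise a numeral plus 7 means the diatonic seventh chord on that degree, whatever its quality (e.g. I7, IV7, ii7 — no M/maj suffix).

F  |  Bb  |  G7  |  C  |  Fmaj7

F: root F is the tonic; major triad there is I.
Bb has root Bb, degree 4 in F major, so IV.
G7: a dominant seventh chord on G, the applied dominant of V → V7/V.
C: major triad on C = scale degree 5 → V.
Fmaj7: major seventh chord on F = scale degree 1 → I7.

I - IV - V7/V - V - I7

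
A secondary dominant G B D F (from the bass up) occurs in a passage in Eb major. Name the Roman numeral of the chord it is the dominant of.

The chord is a dominant seventh chord on G.
A dominant resolves down a perfect fifth: G → C. In Eb major, C is scale degree 6, i.e. vi.

vi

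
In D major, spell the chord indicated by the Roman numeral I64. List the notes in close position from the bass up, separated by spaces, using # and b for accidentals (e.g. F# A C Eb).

A D F#

In D major, the tonic is D, and the diatonic chord built there is a major triad.
That chord is spelled D-F#-A.
With the 64 figure the chord is in second inversion; from the bass A upward in close position it reads A-D-F#.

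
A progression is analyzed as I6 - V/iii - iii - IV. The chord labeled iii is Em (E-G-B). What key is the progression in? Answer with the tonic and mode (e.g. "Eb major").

iii is given as E-G-B — a minor triad with root E.
If E is scale degree 3 and the mode makes that degree carry a minor triad, the tonic is C and the mode is major.

C major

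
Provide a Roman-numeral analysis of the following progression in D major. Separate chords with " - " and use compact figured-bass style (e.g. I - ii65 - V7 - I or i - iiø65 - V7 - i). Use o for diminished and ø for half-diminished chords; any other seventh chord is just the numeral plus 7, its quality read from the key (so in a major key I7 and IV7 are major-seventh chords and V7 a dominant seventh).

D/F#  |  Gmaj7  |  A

I6 - IV7 - V

D/F# has root D, degree 1 in D major, so I6.
Gmaj7 has root G, degree 4 in D major, so IV7.
A: major triad on A = scale degree 5 → V.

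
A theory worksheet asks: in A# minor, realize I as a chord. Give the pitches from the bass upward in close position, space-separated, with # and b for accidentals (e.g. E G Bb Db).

I is the major tonic (Picardy third), borrowed from the parallel major. In A# minor that root is A#.
So the chord is A#-C##-E#.

A# C## E#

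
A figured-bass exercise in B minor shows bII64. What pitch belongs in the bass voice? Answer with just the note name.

bII in B minor has root C; the chord is C-E-G.
The figure 64 means second inversion — the fifth is in the bass.

G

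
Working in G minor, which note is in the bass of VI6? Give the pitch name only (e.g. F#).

G

VI in G minor has root Eb; the chord is Eb-G-Bb.
The figure 6 means first inversion — the third is in the bass.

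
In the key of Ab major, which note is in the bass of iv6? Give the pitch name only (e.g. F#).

Fb

iv in Ab major has root Db; the chord is Db-Fb-Ab.
The figure 6 means first inversion — the third is in the bass.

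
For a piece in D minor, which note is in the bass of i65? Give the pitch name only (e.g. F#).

F

i in D minor has root D; the chord is D-F-A-C.
The figure 65 means first inversion — the third is in the bass.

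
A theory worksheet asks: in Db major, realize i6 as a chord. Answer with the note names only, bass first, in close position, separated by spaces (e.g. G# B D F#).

i6 is the minor tonic, borrowed from the parallel minor. In Db major that root is Db.
So the chord is Db-Fb-Ab.
The figured bass 6 indicates first inversion, placing the third (Fb) in the bass: Fb-Ab-Db.

Fb Ab Db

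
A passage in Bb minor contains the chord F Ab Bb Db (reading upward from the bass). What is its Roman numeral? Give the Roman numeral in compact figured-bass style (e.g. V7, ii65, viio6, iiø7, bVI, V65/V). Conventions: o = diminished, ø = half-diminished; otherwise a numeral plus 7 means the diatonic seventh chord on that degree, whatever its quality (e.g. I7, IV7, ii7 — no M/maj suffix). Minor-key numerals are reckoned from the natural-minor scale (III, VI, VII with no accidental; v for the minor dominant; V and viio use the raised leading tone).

Stacked in thirds the chord is Bb-Db-F-Ab: a minor seventh chord on Bb.
Bb is scale degree 1 in Bb minor, and a minor seventh chord on that degree is written i7.
With F in the bass the chord is in second inversion, so the figured bass is 43.

i43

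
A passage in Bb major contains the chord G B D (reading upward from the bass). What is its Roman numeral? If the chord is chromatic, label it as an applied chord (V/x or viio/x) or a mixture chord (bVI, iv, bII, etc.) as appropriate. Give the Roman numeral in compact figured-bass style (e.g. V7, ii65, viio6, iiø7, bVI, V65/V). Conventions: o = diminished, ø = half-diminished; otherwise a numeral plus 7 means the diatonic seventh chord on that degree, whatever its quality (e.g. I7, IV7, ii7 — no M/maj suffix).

Stacked in thirds the chord is G-B-D: a major triad on G.
G is not a diatonic chord root with this quality in Bb major, but it lies a perfect fifth above C (ii), so the chord functions as an applied dominant of ii.

V/ii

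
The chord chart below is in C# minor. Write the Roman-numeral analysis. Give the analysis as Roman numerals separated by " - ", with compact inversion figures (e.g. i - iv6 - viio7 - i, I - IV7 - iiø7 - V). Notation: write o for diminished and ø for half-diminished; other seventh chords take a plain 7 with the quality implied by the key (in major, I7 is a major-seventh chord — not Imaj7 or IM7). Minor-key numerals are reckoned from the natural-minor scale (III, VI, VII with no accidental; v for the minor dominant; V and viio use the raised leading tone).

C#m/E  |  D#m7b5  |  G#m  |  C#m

i6 - iiø7 - v - i

C#m/E: root C# is the tonic; minor triad there is i6.
D#m7b5 has root D#, degree 2 in C# minor, so iiø7.
G#m: minor triad on G# = scale degree 5 → v.
C#m: root C# is the tonic; minor triad there is i.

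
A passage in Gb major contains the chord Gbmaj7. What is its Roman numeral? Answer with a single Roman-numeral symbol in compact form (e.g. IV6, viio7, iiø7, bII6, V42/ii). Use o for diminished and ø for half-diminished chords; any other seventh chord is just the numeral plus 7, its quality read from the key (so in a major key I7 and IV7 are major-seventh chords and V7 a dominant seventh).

The pitches Gb-Bb-Db-F form a major seventh chord rooted on Gb.
Gb is scale degree 1 in Gb major, and a major seventh chord on that degree is written I7.

I7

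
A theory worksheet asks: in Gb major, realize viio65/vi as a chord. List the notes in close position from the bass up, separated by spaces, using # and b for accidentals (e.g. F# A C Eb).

viio65/vi is a secondary leading-tone chord. The target vi is Eb in Gb major; the applied chord is rooted a semitone below, on D.
Building a fully diminished seventh chord on D gives D-F-Ab-Cb.
The figured bass 65 indicates first inversion, placing the third (F) in the bass: F-Ab-Cb-D.

F Ab Cb D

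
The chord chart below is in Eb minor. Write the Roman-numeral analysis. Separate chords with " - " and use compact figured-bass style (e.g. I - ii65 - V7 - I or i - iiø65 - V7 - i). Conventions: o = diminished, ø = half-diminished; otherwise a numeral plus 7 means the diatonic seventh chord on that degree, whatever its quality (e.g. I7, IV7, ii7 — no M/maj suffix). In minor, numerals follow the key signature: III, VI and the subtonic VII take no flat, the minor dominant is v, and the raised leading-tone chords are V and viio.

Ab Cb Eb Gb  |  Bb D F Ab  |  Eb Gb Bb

iv7 - V7 - i

Ab-Cb-Eb-Gb: root Ab is the subdominant; minor seventh chord there is iv7.
Bb-D-F-Ab has root Bb, degree 5 in Eb minor, so V7.
Eb-Gb-Bb: root Eb is the tonic; minor triad there is i.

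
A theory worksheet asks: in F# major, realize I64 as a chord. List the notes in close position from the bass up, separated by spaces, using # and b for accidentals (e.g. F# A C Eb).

C# F# A#

In F# major, the first degree is F#, and the diatonic chord built there is a major triad.
Stacking thirds from F# gives F#-A#-C#.
The figured bass 64 indicates second inversion, placing the fifth (C#) in the bass: C#-F#-A#.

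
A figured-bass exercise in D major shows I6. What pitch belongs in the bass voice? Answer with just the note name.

I in D major has root D; the chord is D-F#-A.
The figure 6 means first inversion — the third is in the bass.

F#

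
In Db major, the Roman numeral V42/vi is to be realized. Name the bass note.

The applied chord V42/vi is rooted on F: F-A-C-Eb.
The figure 42 means third inversion — the seventh is in the bass.

Eb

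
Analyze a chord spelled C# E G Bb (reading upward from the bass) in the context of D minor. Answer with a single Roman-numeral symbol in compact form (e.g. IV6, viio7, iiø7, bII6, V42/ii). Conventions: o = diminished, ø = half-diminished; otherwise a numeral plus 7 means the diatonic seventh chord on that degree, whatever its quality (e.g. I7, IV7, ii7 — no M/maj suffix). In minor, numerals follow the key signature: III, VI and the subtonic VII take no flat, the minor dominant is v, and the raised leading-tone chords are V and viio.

The pitches C#-E-G-Bb form a fully diminished seventh chord rooted on C#.
In D minor, C# is the leading tone; the diatonic fully diminished seventh chord there is viio7.

viio7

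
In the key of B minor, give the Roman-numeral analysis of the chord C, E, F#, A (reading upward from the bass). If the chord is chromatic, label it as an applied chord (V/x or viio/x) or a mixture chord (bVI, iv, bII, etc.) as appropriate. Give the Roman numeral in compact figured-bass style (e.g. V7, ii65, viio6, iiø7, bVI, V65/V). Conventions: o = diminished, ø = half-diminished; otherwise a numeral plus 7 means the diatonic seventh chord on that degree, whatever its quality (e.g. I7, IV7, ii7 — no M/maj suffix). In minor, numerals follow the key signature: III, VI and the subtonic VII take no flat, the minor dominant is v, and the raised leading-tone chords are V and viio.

Stacked in thirds the chord is F#-A-C-E: a half-diminished seventh chord on F#.
F# sits a half step below G (VI in B minor); a diminished chord there is the applied leading-tone chord of VI.
With C in the bass the chord is in second inversion, so the figured bass is 43.

viiø43/VI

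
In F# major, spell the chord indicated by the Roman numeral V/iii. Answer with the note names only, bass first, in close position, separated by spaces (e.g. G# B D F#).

E# G## B#

V/iii is a secondary dominant — the dominant triad of iii. iii in F# major is A#, so the applied chord's root is E#, a perfect fifth above.
Building a major triad on E# gives E#-G##-B#.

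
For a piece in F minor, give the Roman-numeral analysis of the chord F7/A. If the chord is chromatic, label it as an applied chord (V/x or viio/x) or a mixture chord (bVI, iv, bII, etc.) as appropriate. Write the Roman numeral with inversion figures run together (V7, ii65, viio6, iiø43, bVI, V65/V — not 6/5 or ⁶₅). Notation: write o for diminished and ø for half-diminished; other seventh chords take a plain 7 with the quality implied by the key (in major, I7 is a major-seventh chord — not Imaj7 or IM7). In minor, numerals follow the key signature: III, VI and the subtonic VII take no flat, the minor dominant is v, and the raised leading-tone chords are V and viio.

V65/iv

Stacked in thirds the chord is F-A-C-Eb: a dominant seventh chord on F.
F is not a diatonic chord root with this quality in F minor, but it lies a perfect fifth above Bb (iv), so the chord functions as an applied dominant of iv.
With A in the bass the chord is in first inversion, so the figured bass is 65.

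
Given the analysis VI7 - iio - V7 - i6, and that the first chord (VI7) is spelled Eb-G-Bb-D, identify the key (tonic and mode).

G minor

The anchor chord is a major seventh chord on Eb, labeled VI7.
If Eb is scale degree 6 and the mode makes that degree carry a major seventh chord, the tonic is G and the mode is minor.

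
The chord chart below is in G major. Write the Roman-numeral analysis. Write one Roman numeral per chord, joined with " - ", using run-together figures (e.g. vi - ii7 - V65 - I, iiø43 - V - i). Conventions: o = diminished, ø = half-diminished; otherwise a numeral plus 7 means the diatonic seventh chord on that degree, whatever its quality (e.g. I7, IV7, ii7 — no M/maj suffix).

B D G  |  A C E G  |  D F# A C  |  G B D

B-D-G has root G, degree 1 in G major, so I6.
A-C-E-G: root A is the supertonic; minor seventh chord there is ii7.
D-F#-A-C: root D is the dominant; dominant seventh chord there is V7.
G-B-D has root G, degree 1 in G major, so I.

I6 - ii7 - V7 - I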